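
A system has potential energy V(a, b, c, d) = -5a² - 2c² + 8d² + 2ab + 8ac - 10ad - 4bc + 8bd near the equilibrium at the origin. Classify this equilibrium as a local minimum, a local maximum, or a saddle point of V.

saddle point

The Hessian at the origin is H = [[-10, 2, 8, -10], [2, 0, -4, 8], [8, -4, -4, 0], [-10, 8, 0, 16]].
Applying the same elementary operations to the rows and columns of H produces a congruent diagonal matrix with entries -10, 2/5, -12, 4/3.
That gives 2 positive, 2 negative pivots.
H is indefinite, so the origin is a saddle point.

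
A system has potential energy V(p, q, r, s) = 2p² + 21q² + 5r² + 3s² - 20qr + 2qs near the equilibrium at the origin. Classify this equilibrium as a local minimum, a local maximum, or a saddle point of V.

local minimum

The Hessian at the origin is H = [[4, 0, 0, 0], [0, 42, -20, 2], [0, -20, 10, 0], [0, 2, 0, 6]].
An LDLᵀ factorisation of H has diagonal entries 4, 42, 10/21, 4.
Counting signs: 4 positive.
H is positive definite, so the origin is a strict local minimum.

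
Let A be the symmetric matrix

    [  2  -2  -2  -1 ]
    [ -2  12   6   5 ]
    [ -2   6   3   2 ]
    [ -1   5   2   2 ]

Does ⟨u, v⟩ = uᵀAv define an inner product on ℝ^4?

no

Row-reducing A symmetrically gives the diagonal entries 2, 10, -3/5, 1/2.
Counting signs: 3 positive, 1 negative.
Hence Q is indefinite.
⟨·,·⟩ is an inner product exactly when A is positive definite.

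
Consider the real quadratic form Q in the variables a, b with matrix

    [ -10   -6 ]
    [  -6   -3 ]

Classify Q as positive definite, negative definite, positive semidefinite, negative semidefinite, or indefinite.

indefinite

For the 2×2 matrix [[-10, -6], [-6, -3]]: det = -10·-3 − (-6)² = -6, trace = -13.
det < 0 so the eigenvalues have opposite signs; the form is indefinite.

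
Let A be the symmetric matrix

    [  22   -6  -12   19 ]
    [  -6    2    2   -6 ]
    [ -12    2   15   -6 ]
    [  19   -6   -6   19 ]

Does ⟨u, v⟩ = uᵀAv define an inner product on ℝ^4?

Leading principal minors: Δ_1 = 22, Δ_2 = 8, Δ_3 = 32, Δ_4 = 6.
All leading principal minors are positive, so by Sylvester's criterion Q is positive definite.
⟨·,·⟩ is an inner product exactly when A is positive definite.

yes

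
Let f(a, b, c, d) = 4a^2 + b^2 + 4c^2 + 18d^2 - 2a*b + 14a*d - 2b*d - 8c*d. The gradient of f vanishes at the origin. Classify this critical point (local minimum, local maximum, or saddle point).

local minimum

The Hessian at the origin is H = [[8, -2, 0, 14], [-2, 2, 0, -2], [0, 0, 8, -8], [14, -2, -8, 36]].
Symmetric row and column elimination reduces H to a congruent diagonal form with pivots 8, 3/2, 8, 2.
That gives 4 positive pivots.
H is positive definite, so the origin is a strict local minimum.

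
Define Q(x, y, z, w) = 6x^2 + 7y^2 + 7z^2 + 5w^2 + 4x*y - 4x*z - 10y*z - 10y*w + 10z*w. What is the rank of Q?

The symmetric matrix is A = [[6, 2, -2, 0], [2, 7, -5, -5], [-2, -5, 7, 5], [0, -5, 5, 5]].
Row-reducing A symmetrically gives the diagonal entries 6, 19/3, 64/19, 5/16.
Counting signs: 4 positive.
The rank is the number of nonzero pivots: 4.

4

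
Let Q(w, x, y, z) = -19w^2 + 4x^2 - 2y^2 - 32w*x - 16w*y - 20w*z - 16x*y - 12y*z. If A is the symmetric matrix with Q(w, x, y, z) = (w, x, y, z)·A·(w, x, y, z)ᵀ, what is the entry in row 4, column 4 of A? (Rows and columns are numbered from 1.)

The coefficient of z^2 in Q is 0, and that is exactly A[4,4].

0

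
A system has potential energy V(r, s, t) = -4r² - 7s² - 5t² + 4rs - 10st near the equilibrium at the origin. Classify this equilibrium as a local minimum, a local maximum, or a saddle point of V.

The Hessian at the origin is H = [[-8, 4, 0], [4, -14, -10], [0, -10, -10]].
Congruent diagonalization of H (simultaneous row and column reduction) yields pivots -8, -12, -5/3.
Counting signs: 3 negative.
H is negative definite, so the origin is a strict local maximum.

local maximum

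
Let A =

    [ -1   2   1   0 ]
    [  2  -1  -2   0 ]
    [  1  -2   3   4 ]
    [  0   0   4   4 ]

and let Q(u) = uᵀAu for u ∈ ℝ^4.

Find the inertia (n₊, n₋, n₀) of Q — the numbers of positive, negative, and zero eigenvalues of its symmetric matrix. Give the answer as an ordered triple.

Symmetric row and column elimination reduces A to a congruent diagonal form with pivots -1, 3, 4, 0.
Counting signs: 2 positive, 1 negative, 1 zero.

(2, 1, 1)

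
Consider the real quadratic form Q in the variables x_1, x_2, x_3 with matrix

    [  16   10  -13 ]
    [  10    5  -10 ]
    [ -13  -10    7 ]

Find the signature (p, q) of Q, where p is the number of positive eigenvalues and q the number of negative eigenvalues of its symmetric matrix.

(1, 2)

An LDLᵀ factorisation of A has diagonal entries 16, -5/4, -3/4.
So there are 1 positive, 2 negative pivots.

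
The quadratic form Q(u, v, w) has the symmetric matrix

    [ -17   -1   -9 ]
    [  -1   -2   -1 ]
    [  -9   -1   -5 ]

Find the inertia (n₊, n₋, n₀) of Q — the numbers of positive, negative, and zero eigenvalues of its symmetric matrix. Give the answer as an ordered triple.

(0, 3, 0)

An LDLᵀ factorisation of A has diagonal entries -17, -33/17, -4/33.
That gives 3 negative pivots.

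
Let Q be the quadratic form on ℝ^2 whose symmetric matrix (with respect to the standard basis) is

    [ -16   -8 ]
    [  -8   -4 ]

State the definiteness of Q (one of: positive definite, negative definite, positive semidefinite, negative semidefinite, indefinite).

Applying the same elementary operations to the rows and columns of A produces a congruent diagonal matrix with entries -16, 0.
So there are 1 negative, 1 zero pivots.
Hence Q is negative semidefinite.

negative semidefinite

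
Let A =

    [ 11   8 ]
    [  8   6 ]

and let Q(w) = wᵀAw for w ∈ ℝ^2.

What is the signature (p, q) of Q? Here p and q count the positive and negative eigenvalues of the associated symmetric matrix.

(2, 0)

Symmetric row and column elimination reduces A to a congruent diagonal form with pivots 11, 2/11.
Counting signs: 2 positive.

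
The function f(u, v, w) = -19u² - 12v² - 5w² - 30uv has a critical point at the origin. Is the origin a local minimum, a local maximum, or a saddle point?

local maximum

The Hessian at the origin is H = [[-38, -30, 0], [-30, -24, 0], [0, 0, -10]].
Symmetric row and column elimination reduces H to a congruent diagonal form with pivots -38, -6/19, -10.
Counting signs: 3 negative.
H is negative definite, so the origin is a strict local maximum.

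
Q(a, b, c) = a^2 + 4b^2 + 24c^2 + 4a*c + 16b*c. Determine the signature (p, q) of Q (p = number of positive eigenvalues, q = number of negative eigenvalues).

The symmetric matrix is A = [[1, 0, 2], [0, 4, 8], [2, 8, 24]].
Applying the same elementary operations to the rows and columns of A produces a congruent diagonal matrix with entries 1, 4, 4.
Counting signs: 3 positive.

(3, 0)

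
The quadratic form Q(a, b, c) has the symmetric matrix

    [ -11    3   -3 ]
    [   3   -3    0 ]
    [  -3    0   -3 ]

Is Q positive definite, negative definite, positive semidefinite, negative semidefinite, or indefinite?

Leading principal minors: Δ_1 = -11, Δ_2 = 24, Δ_3 = -45.
The signs alternate starting with Δ_1 < 0, so by Sylvester's criterion Q is negative definite.

negative definite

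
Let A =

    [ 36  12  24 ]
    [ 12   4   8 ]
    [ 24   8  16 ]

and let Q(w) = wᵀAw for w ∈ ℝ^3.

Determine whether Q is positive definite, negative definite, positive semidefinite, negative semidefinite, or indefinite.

Applying the same elementary operations to the rows and columns of A produces a congruent diagonal matrix with entries 36, 0, 0.
So there are 1 positive, 2 zero pivots.
Hence Q is positive semidefinite.

positive semidefinite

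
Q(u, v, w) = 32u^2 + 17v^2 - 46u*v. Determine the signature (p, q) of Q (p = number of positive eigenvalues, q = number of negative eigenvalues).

The symmetric matrix is A = [[32, -23, 0], [-23, 17, 0], [0, 0, 0]].
Row-reducing A symmetrically gives the diagonal entries 32, 15/32, 0.
Counting signs: 2 positive, 1 zero.

(2, 0)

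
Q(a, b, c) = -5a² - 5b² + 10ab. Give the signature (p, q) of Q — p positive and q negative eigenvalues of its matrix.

The symmetric matrix is A = [[-5, 5, 0], [5, -5, 0], [0, 0, 0]].
Applying the same elementary operations to the rows and columns of A produces a congruent diagonal matrix with entries -5, 0, 0.
So there are 1 negative, 2 zero pivots.

(0, 1)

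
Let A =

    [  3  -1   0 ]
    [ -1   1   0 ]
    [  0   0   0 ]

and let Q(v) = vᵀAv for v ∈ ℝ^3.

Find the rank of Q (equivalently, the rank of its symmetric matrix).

Applying the same elementary operations to the rows and columns of A produces a congruent diagonal matrix with entries 3, 2/3, 0.
So there are 2 positive, 1 zero pivots.
The rank is the number of nonzero pivots: 2.

2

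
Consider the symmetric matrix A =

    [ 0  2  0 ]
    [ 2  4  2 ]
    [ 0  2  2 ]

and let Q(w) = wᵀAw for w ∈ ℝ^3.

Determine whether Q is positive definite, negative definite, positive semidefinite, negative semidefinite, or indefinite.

A is congruent to a diagonal matrix with 2 positive, 1 negative and 0 zero entries, so Q is indefinite.

indefinite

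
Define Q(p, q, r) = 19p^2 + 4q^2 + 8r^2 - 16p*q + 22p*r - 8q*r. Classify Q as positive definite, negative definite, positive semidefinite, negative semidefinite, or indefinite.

The symmetric matrix of Q is A = [[19, -8, 11], [-8, 4, -4], [11, -4, 8]].
Leading principal minors: Δ_1 = 19, Δ_2 = 12, Δ_3 = 12.
All leading principal minors are positive, so by Sylvester's criterion Q is positive definite.

positive definite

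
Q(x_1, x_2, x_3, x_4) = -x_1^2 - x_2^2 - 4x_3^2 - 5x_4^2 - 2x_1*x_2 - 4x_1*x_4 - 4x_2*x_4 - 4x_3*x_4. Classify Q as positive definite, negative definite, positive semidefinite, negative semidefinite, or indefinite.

Write A = [[-1, -1, 0, -2], [-1, -1, 0, -2], [0, 0, -4, -2], [-2, -2, -2, -5]].
Applying the same elementary operations to the rows and columns of A produces a congruent diagonal matrix with entries -1, 0, -4, 0.
So there are 2 negative, 2 zero pivots.
Hence Q is negative semidefinite.

negative semidefinite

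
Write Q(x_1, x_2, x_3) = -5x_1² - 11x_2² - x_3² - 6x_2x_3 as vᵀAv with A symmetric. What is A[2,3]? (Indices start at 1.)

-3

The coefficient of x_2·x_3 in Q is -6. For a symmetric A this equals A[2,3] + A[3,2] = 2·A[2,3].
So A[2,3] = -6/2 = -3.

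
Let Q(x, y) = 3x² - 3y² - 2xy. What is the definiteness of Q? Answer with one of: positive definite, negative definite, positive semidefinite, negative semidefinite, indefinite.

indefinite

The symmetric matrix of Q is [[3, -1], [-1, -3]].
For the 2×2 matrix [[3, -1], [-1, -3]]: det = 3·-3 − (-1)² = -10, trace = 0.
det < 0 so the eigenvalues have opposite signs; the form is indefinite.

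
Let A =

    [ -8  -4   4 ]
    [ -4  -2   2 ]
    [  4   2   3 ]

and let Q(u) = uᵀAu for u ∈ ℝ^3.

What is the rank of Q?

2

Congruent diagonalization of A (simultaneous row and column reduction) yields pivots -8, 0, 5.
Counting signs: 1 positive, 1 negative, 1 zero.
The rank is the number of nonzero pivots: 2.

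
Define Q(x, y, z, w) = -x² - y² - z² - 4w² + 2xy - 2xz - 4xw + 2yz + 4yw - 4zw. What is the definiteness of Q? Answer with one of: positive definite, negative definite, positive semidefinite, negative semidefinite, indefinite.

The symmetric matrix is A = [[-1, 1, -1, -2], [1, -1, 1, 2], [-1, 1, -1, -2], [-2, 2, -2, -4]].
Congruent diagonalization of A (simultaneous row and column reduction) yields pivots -1, 0, 0, 0.
That gives 1 negative, 3 zero pivots.
Hence Q is negative semidefinite.

negative semidefinite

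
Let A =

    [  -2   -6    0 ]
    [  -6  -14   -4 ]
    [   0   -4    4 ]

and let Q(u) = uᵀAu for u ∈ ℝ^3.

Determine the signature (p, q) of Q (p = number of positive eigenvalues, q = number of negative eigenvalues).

(1, 1)

Symmetric row and column elimination reduces A to a congruent diagonal form with pivots -2, 4, 0.
Counting signs: 1 positive, 1 negative, 1 zero.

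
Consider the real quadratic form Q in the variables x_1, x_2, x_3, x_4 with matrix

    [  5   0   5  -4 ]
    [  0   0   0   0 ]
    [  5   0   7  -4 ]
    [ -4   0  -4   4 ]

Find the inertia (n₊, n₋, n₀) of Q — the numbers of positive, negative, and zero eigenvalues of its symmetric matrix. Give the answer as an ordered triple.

(3, 0, 1)

Applying the same elementary operations to the rows and columns of A produces a congruent diagonal matrix with entries 5, 0, 2, 4/5.
That gives 3 positive, 1 zero pivots.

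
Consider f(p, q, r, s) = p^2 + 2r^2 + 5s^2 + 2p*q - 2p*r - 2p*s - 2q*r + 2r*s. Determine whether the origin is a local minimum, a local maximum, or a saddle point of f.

The Hessian at the origin is H = [[2, 2, -2, -2], [2, 0, -2, 0], [-2, -2, 4, 2], [-2, 0, 2, 10]].
Applying the same elementary operations to the rows and columns of H produces a congruent diagonal matrix with entries 2, -2, 2, 10.
So there are 3 positive, 1 negative pivots.
H is indefinite, so the origin is a saddle point.

saddle point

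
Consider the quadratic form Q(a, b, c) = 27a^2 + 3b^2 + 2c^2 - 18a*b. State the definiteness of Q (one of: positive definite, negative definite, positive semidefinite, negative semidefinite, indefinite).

Write A = [[27, -9, 0], [-9, 3, 0], [0, 0, 2]].
Row-reducing A symmetrically gives the diagonal entries 27, 0, 2.
Counting signs: 2 positive, 1 zero.
Hence Q is positive semidefinite.

positive semidefinite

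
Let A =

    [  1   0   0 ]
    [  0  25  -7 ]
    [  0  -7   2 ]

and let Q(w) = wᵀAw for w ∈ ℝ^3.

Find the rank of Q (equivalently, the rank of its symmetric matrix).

An LDLᵀ factorisation of A has diagonal entries 1, 25, 1/25.
Counting signs: 3 positive.
The rank is the number of nonzero pivots: 3.

3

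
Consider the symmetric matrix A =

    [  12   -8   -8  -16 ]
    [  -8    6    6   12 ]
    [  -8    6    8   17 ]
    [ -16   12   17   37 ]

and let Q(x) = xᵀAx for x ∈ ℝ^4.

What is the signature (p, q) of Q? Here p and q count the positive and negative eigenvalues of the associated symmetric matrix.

Congruent diagonalization of A (simultaneous row and column reduction) yields pivots 12, 2/3, 2, 1/2.
That gives 4 positive pivots.

(4, 0)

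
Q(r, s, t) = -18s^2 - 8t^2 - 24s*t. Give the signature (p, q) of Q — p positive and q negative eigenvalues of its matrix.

The symmetric matrix is A = [[0, 0, 0], [0, -18, -12], [0, -12, -8]].
Congruent diagonalization of A (simultaneous row and column reduction) yields pivots 0, -18, 0.
So there are 1 negative, 2 zero pivots.

(0, 1)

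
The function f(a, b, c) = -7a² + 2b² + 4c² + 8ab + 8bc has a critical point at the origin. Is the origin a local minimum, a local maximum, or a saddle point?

saddle point

The Hessian at the origin is H = [[-14, 8, 0], [8, 4, 8], [0, 8, 8]].
Row-reducing H symmetrically gives the diagonal entries -14, 60/7, 8/15.
So there are 2 positive, 1 negative pivots.
H is indefinite, so the origin is a saddle point.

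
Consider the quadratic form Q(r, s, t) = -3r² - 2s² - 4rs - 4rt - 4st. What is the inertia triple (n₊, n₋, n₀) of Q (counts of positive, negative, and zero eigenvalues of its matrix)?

Write A = [[-3, -2, -2], [-2, -2, -2], [-2, -2, 0]].
Row-reducing A symmetrically gives the diagonal entries -3, -2/3, 2.
So there are 1 positive, 2 negative pivots.

(1, 2, 0)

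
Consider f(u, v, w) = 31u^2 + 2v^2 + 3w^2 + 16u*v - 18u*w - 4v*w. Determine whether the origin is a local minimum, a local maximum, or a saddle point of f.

The Hessian at the origin is H = [[62, 16, -18], [16, 4, -4], [-18, -4, 6]].
Symmetric row and column elimination reduces H to a congruent diagonal form with pivots 62, -4/31, 4.
Counting signs: 2 positive, 1 negative.
H is indefinite, so the origin is a saddle point.

saddle point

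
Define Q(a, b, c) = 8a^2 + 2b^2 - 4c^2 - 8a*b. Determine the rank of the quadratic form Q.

The symmetric matrix is A = [[8, -4, 0], [-4, 2, 0], [0, 0, -4]].
Symmetric row and column elimination reduces A to a congruent diagonal form with pivots 8, 0, -4.
Counting signs: 1 positive, 1 negative, 1 zero.
The rank is the number of nonzero pivots: 2.

2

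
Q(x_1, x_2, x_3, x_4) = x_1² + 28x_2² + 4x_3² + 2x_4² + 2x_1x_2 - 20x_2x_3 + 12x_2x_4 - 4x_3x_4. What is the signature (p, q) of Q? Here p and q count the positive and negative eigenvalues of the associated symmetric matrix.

Write A = [[1, 1, 0, 0], [1, 28, -10, 6], [0, -10, 4, -2], [0, 6, -2, 2]].
Applying the same elementary operations to the rows and columns of A produces a congruent diagonal matrix with entries 1, 27, 8/27, 1/2.
Counting signs: 4 positive.

(4, 0)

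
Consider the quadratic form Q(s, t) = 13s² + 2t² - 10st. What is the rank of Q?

2

The associated matrix is A = [[13, -5], [-5, 2]].
Row-reducing A symmetrically gives the diagonal entries 13, 1/13.
Counting signs: 2 positive.
The rank is the number of nonzero pivots: 2.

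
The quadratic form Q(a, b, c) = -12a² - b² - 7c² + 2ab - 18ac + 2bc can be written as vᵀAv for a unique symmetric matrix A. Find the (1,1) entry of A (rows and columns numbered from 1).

The coefficient of a² in Q is -12, and that is exactly A[1,1].

-12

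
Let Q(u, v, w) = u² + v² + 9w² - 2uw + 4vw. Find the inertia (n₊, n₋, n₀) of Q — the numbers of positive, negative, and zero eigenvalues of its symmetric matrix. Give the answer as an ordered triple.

(3, 0, 0)

Write A = [[1, 0, -1], [0, 1, 2], [-1, 2, 9]].
Applying the same elementary operations to the rows and columns of A produces a congruent diagonal matrix with entries 1, 1, 4.
That gives 3 positive pivots.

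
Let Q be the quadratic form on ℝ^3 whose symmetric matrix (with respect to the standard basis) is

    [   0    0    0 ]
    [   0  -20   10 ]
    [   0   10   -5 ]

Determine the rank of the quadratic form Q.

Symmetric row and column elimination reduces A to a congruent diagonal form with pivots 0, -20, 0.
That gives 1 negative, 2 zero pivots.
The rank is the number of nonzero pivots: 1.

1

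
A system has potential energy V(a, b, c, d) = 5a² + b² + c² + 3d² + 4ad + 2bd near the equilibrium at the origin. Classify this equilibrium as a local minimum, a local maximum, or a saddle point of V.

The Hessian at the origin is H = [[10, 0, 0, 4], [0, 2, 0, 2], [0, 0, 2, 0], [4, 2, 0, 6]].
Symmetric row and column elimination reduces H to a congruent diagonal form with pivots 10, 2, 2, 12/5.
Counting signs: 4 positive.
H is positive definite, so the origin is a strict local minimum.

local minimum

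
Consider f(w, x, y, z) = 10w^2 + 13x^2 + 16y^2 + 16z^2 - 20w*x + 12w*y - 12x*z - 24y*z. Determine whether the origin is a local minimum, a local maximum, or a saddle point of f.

local minimum

The Hessian at the origin is H = [[20, -20, 12, 0], [-20, 26, 0, -12], [12, 0, 32, -24], [0, -12, -24, 32]].
Symmetric row and column elimination reduces H to a congruent diagonal form with pivots 20, 6, 4/5, 8.
So there are 4 positive pivots.
H is positive definite, so the origin is a strict local minimum.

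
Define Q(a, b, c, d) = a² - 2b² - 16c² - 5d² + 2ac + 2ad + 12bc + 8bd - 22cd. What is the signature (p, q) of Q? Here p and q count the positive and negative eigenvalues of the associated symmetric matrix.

Write A = [[1, 0, 1, 1], [0, -2, 6, 4], [1, 6, -16, -11], [1, 4, -11, -5]].
Congruent diagonalization of A (simultaneous row and column reduction) yields pivots 1, -2, 1, 2.
So there are 3 positive, 1 negative pivots.

(3, 1)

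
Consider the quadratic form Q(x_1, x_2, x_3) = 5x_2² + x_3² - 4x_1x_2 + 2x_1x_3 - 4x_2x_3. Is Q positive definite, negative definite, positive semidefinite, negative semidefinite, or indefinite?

The symmetric matrix is A = [[0, -2, 1], [-2, 5, -2], [1, -2, 1]].
A is congruent to a diagonal matrix with 2 positive, 1 negative and 0 zero entries, so Q is indefinite.

indefinite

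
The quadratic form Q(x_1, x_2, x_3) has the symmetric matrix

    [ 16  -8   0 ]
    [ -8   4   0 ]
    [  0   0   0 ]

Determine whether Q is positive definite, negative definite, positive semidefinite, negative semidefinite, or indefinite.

Row-reducing A symmetrically gives the diagonal entries 16, 0, 0.
So there are 1 positive, 2 zero pivots.
Hence Q is positive semidefinite.

positive semidefinite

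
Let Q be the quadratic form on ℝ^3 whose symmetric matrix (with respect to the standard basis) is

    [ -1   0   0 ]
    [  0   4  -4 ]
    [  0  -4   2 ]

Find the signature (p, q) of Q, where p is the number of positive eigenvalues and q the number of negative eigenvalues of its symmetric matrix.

Symmetric row and column elimination reduces A to a congruent diagonal form with pivots -1, 4, -2.
Counting signs: 1 positive, 2 negative.

(1, 2)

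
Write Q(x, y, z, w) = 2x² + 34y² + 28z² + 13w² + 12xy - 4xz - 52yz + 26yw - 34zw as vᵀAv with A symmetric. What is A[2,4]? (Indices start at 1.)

13

The coefficient of y·w in Q is 26. For a symmetric A this equals A[2,4] + A[4,2] = 2·A[2,4].
So A[2,4] = 26/2 = 13.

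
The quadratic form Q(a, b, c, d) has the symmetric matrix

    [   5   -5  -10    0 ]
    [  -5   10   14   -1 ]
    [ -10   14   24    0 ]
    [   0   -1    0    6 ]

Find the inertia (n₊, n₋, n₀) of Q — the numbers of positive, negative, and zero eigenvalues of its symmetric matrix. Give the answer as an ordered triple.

(4, 0, 0)

An LDLᵀ factorisation of A has diagonal entries 5, 5, 4/5, 5.
So there are 4 positive pivots.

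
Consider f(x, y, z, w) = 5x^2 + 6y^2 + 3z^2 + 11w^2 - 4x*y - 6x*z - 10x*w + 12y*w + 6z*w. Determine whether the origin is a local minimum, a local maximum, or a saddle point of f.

The Hessian at the origin is H = [[10, -4, -6, -10], [-4, 12, 0, 12], [-6, 0, 6, 6], [-10, 12, 6, 22]].
Congruent diagonalization of H (simultaneous row and column reduction) yields pivots 10, 52/5, 24/13, 4.
That gives 4 positive pivots.
H is positive definite, so the origin is a strict local minimum.

local minimum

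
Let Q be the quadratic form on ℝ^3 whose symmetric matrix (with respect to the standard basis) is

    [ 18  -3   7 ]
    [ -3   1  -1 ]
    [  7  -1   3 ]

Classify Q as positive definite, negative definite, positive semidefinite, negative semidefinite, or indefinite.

positive definite

Leading principal minors: Δ_1 = 18, Δ_2 = 9, Δ_3 = 2.
All leading principal minors are positive, so by Sylvester's criterion Q is positive definite.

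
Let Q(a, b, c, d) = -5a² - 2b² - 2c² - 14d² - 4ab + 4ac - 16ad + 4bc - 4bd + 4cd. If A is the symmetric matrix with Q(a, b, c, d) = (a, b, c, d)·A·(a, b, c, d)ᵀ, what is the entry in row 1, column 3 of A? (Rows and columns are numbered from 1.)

The coefficient of a·c in Q is 4. For a symmetric A this equals A[1,3] + A[3,1] = 2·A[1,3].
So A[1,3] = 4/2 = 2.

2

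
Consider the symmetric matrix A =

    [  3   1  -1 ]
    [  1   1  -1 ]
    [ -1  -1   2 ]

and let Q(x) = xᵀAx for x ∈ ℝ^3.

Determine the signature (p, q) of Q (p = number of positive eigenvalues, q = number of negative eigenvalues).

(3, 0)

Symmetric row and column elimination reduces A to a congruent diagonal form with pivots 3, 2/3, 1.
That gives 3 positive pivots.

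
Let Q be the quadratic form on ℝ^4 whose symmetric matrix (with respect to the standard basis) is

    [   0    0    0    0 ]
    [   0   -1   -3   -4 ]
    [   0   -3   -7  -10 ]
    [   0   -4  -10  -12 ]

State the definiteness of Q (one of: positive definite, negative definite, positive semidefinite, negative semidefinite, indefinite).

indefinite

Congruent diagonalization of A (simultaneous row and column reduction) yields pivots 0, -1, 2, 2.
So there are 2 positive, 1 negative, 1 zero pivots.
Hence Q is indefinite.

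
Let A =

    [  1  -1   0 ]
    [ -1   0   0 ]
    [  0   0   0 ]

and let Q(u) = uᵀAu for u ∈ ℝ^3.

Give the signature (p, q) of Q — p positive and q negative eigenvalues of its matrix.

Congruent diagonalization of A (simultaneous row and column reduction) yields pivots 1, -1, 0.
Counting signs: 1 positive, 1 negative, 1 zero.

(1, 1)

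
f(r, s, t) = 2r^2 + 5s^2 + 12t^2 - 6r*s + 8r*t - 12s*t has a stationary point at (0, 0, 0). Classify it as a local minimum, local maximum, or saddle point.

local minimum

The Hessian at the origin is H = [[4, -6, 8], [-6, 10, -12], [8, -12, 24]].
Symmetric row and column elimination reduces H to a congruent diagonal form with pivots 4, 1, 8.
That gives 3 positive pivots.
H is positive definite, so the origin is a strict local minimum.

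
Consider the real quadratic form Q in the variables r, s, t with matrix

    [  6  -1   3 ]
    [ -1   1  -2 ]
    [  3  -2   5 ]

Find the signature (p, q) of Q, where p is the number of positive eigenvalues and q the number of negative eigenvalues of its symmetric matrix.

(3, 0)

Congruent diagonalization of A (simultaneous row and column reduction) yields pivots 6, 5/6, 4/5.
That gives 3 positive pivots.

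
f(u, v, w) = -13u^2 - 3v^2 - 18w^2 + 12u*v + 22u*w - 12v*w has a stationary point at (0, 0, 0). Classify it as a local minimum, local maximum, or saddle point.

local maximum

The Hessian at the origin is H = [[-26, 12, 22], [12, -6, -12], [22, -12, -36]].
Congruent diagonalization of H (simultaneous row and column reduction) yields pivots -26, -6/13, -10.
Counting signs: 3 negative.
H is negative definite, so the origin is a strict local maximum.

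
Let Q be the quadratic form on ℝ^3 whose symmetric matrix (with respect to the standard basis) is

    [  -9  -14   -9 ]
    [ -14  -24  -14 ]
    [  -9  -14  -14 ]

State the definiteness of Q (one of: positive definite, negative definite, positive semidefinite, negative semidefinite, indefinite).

negative definite

Leading principal minors: Δ_1 = -9, Δ_2 = 20, Δ_3 = -100.
The signs alternate starting with Δ_1 < 0, so by Sylvester's criterion Q is negative definite.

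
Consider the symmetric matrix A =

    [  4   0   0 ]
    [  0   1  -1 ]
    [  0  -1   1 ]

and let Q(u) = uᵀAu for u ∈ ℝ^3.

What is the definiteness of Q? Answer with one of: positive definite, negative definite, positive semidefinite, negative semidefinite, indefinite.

positive semidefinite

Symmetric row and column elimination reduces A to a congruent diagonal form with pivots 4, 1, 0.
That gives 2 positive, 1 zero pivots.
Hence Q is positive semidefinite.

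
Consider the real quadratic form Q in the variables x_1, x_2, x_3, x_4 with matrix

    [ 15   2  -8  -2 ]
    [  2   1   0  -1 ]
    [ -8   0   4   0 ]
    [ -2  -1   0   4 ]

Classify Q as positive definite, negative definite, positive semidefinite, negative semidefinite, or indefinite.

Applying the same elementary operations to the rows and columns of A produces a congruent diagonal matrix with entries 15, 11/15, -20/11, 3.
Counting signs: 3 positive, 1 negative.
Hence Q is indefinite.

indefinite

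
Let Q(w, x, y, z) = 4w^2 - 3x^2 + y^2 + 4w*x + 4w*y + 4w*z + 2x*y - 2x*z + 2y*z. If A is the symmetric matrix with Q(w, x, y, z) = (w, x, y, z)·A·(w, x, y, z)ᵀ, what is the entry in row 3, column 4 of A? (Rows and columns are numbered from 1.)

1

The coefficient of y·z in Q is 2. For a symmetric A this equals A[3,4] + A[4,3] = 2·A[3,4].
So A[3,4] = 2/2 = 1.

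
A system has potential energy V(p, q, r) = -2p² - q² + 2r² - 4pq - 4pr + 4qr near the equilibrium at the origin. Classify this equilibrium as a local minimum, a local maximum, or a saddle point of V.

saddle point

The Hessian at the origin is H = [[-4, -4, -4], [-4, -2, 4], [-4, 4, 4]].
Symmetric row and column elimination reduces H to a congruent diagonal form with pivots -4, 2, -24.
That gives 1 positive, 2 negative pivots.
H is indefinite, so the origin is a saddle point.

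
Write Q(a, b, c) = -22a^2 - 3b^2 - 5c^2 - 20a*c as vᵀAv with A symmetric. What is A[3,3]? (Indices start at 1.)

-5

The coefficient of c^2 in Q is -5, and that is exactly A[3,3].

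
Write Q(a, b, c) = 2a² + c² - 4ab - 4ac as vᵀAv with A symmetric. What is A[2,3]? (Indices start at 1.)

0

The coefficient of b·c in Q is 0. For a symmetric A this equals A[2,3] + A[3,2] = 2·A[2,3].
So A[2,3] = 0/2 = 0.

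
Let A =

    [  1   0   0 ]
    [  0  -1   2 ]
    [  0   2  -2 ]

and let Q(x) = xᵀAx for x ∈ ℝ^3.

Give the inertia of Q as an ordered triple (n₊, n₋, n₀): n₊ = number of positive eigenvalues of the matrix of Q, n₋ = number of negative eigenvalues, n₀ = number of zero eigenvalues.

Row-reducing A symmetrically gives the diagonal entries 1, -1, 2.
That gives 2 positive, 1 negative pivots.

(2, 1, 0)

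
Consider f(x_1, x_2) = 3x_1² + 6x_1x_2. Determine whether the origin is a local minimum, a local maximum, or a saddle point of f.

saddle point

The Hessian at the origin is H = [[6, 6], [6, 0]].
det H = 6·0 − (6)² = -36 < 0, so H is indefinite.
Therefore the origin is a saddle point.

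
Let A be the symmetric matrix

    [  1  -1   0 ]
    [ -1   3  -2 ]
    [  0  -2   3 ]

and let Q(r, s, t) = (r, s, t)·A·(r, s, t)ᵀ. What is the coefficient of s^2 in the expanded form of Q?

3

The coefficient of s^2 is the diagonal entry A[2,2] = 3.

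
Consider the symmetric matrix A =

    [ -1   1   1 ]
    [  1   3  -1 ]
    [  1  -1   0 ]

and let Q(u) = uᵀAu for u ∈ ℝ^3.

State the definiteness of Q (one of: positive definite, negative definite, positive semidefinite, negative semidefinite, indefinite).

indefinite

An LDLᵀ factorisation of A has diagonal entries -1, 4, 1.
Counting signs: 2 positive, 1 negative.
Hence Q is indefinite.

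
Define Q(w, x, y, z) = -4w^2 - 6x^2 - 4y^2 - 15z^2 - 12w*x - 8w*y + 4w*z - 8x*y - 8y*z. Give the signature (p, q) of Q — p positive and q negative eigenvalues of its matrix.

(1, 3)

Write A = [[-4, -6, -4, 2], [-6, -6, -4, 0], [-4, -4, -4, -4], [2, 0, -4, -15]].
Congruent diagonalization of A (simultaneous row and column reduction) yields pivots -4, 3, -4/3, -5.
Counting signs: 1 positive, 3 negative.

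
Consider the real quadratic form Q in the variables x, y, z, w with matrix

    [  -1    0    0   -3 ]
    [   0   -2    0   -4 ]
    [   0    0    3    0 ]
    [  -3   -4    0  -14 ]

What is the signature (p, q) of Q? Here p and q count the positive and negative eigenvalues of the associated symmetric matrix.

Applying the same elementary operations to the rows and columns of A produces a congruent diagonal matrix with entries -1, -2, 3, 3.
So there are 2 positive, 2 negative pivots.

(2, 2)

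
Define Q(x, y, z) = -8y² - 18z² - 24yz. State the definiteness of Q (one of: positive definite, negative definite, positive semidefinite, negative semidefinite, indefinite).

negative semidefinite

The symmetric matrix is A = [[0, 0, 0], [0, -8, -12], [0, -12, -18]].
Applying the same elementary operations to the rows and columns of A produces a congruent diagonal matrix with entries 0, -8, 0.
That gives 1 negative, 2 zero pivots.
Hence Q is negative semidefinite.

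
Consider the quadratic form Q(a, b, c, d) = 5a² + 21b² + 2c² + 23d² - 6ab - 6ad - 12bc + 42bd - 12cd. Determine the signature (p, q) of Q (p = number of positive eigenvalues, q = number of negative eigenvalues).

(4, 0)

The associated matrix is A = [[5, -3, 0, -3], [-3, 21, -6, 21], [0, -6, 2, -6], [-3, 21, -6, 23]].
Symmetric row and column elimination reduces A to a congruent diagonal form with pivots 5, 96/5, 1/8, 2.
So there are 4 positive pivots.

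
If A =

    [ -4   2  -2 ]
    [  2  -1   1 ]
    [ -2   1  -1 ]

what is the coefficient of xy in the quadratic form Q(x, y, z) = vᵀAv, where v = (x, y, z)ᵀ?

The coefficient of xy is A[1,2] + A[2,1] = 2·2 = 4.

4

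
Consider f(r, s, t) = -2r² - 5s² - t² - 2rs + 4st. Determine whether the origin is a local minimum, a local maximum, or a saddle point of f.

The Hessian at the origin is H = [[-4, -2, 0], [-2, -10, 4], [0, 4, -2]].
Congruent diagonalization of H (simultaneous row and column reduction) yields pivots -4, -9, -2/9.
That gives 3 negative pivots.
H is negative definite, so the origin is a strict local maximum.

local maximum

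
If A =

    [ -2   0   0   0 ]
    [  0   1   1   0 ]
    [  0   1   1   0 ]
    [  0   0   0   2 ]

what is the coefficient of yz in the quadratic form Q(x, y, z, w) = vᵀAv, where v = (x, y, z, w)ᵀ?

The coefficient of yz is A[2,3] + A[3,2] = 2·1 = 2.

2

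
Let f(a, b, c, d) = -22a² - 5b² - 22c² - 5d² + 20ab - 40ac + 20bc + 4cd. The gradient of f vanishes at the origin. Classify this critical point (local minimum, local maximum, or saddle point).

local maximum

The Hessian at the origin is H = [[-44, 20, -40, 0], [20, -10, 20, 0], [-40, 20, -44, 4], [0, 0, 4, -10]].
Applying the same elementary operations to the rows and columns of H produces a congruent diagonal matrix with entries -44, -10/11, -4, -6.
Counting signs: 4 negative.
H is negative definite, so the origin is a strict local maximum.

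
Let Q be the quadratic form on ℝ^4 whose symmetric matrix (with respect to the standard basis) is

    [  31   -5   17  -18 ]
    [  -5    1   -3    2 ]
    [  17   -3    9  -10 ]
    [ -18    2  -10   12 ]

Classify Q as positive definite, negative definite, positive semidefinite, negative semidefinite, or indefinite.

indefinite

Congruent diagonalization of A (simultaneous row and column reduction) yields pivots 31, 6/31, -2/3, 0.
So there are 2 positive, 1 negative, 1 zero pivots.
Hence Q is indefinite.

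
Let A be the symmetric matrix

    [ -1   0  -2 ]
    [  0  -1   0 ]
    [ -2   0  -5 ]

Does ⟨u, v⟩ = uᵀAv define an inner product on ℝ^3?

no

Congruent diagonalization of A (simultaneous row and column reduction) yields pivots -1, -1, -1.
That gives 3 negative pivots.
Hence Q is negative definite.
⟨·,·⟩ is an inner product exactly when A is positive definite.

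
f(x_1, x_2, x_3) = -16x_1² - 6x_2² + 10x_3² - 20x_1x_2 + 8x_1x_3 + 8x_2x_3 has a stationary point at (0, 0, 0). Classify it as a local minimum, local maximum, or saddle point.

The Hessian at the origin is H = [[-32, -20, 8], [-20, -12, 8], [8, 8, 20]].
Applying the same elementary operations to the rows and columns of H produces a congruent diagonal matrix with entries -32, 1/2, 4.
That gives 2 positive, 1 negative pivots.
H is indefinite, so the origin is a saddle point.

saddle point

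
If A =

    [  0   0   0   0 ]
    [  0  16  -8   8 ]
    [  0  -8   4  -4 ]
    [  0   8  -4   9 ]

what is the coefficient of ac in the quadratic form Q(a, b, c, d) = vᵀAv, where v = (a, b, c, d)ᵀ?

0

The coefficient of ac is A[1,3] + A[3,1] = 2·0 = 0.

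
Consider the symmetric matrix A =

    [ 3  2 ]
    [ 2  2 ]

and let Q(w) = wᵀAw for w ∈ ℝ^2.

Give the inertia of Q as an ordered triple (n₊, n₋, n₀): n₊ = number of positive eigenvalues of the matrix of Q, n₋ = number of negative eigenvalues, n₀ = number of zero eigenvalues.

Applying the same elementary operations to the rows and columns of A produces a congruent diagonal matrix with entries 3, 2/3.
Counting signs: 2 positive.

(2, 0, 0)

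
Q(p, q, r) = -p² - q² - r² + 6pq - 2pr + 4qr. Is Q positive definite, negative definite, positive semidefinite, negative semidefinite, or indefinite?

indefinite

The associated matrix is A = [[-1, 3, -1], [3, -1, 2], [-1, 2, -1]].
An LDLᵀ factorisation of A has diagonal entries -1, 8, -1/8.
That gives 1 positive, 2 negative pivots.
Hence Q is indefinite.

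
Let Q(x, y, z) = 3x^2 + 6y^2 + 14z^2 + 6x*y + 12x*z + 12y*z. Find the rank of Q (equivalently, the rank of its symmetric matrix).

3

The associated matrix is A = [[3, 3, 6], [3, 6, 6], [6, 6, 14]].
An LDLᵀ factorisation of A has diagonal entries 3, 3, 2.
That gives 3 positive pivots.
The rank is the number of nonzero pivots: 3.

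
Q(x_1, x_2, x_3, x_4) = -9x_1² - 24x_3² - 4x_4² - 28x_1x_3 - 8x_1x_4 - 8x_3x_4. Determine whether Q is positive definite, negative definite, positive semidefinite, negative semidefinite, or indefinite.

negative semidefinite

The associated matrix is A = [[-9, 0, -14, -4], [0, 0, 0, 0], [-14, 0, -24, -4], [-4, 0, -4, -4]].
Row-reducing A symmetrically gives the diagonal entries -9, 0, -20/9, 0.
Counting signs: 2 negative, 2 zero.
Hence Q is negative semidefinite.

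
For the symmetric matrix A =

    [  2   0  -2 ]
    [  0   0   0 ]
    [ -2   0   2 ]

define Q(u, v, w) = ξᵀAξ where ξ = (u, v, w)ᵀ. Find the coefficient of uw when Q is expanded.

The coefficient of uw is A[1,3] + A[3,1] = 2·(-2) = -4.

-4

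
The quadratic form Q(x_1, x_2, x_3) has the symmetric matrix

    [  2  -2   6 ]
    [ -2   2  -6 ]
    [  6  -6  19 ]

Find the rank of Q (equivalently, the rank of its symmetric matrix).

Row-reducing A symmetrically gives the diagonal entries 2, 0, 1.
Counting signs: 2 positive, 1 zero.
The rank is the number of nonzero pivots: 2.

2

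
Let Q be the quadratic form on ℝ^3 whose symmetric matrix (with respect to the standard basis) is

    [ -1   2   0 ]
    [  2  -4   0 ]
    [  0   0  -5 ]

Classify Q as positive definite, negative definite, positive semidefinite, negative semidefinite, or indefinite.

Applying the same elementary operations to the rows and columns of A produces a congruent diagonal matrix with entries -1, 0, -5.
Counting signs: 2 negative, 1 zero.
Hence Q is negative semidefinite.

negative semidefinite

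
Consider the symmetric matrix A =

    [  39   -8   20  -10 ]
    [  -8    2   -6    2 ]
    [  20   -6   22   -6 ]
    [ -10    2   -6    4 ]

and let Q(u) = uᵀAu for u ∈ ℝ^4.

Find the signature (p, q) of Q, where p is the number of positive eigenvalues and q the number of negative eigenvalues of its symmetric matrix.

An LDLᵀ factorisation of A has diagonal entries 39, 14/39, 12/7, 2/3.
So there are 4 positive pivots.

(4, 0)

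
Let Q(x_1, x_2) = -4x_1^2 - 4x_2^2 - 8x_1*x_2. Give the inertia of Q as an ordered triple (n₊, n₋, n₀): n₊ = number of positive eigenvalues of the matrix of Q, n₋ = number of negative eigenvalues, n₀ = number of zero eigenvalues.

(0, 1, 1)

The symmetric matrix is A = [[-4, -4], [-4, -4]].
Row-reducing A symmetrically gives the diagonal entries -4, 0.
So there are 1 negative, 1 zero pivots.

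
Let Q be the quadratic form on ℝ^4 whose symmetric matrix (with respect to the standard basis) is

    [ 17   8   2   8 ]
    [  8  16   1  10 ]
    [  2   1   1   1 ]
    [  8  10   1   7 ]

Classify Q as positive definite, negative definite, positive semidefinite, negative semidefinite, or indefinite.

positive definite

Leading principal minors: Δ_1 = 17, Δ_2 = 208, Δ_3 = 159, Δ_4 = 9.
All leading principal minors are positive, so by Sylvester's criterion Q is positive definite.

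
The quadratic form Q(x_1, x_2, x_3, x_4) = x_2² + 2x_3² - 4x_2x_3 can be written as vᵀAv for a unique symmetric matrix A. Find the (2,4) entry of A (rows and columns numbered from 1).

The coefficient of x_2·x_4 in Q is 0. For a symmetric A this equals A[2,4] + A[4,2] = 2·A[2,4].
So A[2,4] = 0/2 = 0.

0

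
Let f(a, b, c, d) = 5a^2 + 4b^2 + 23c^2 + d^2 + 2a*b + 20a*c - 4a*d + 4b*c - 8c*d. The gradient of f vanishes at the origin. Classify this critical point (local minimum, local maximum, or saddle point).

local minimum

The Hessian at the origin is H = [[10, 2, 20, -4], [2, 8, 4, 0], [20, 4, 46, -8], [-4, 0, -8, 2]].
An LDLᵀ factorisation of H has diagonal entries 10, 38/5, 6, 6/19.
Counting signs: 4 positive.
H is positive definite, so the origin is a strict local minimum.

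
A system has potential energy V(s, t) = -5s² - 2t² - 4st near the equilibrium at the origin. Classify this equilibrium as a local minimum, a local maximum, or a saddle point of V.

The Hessian at the origin is H = [[-10, -4], [-4, -4]].
det H = -10·-4 − (-4)² = 24 > 0 and H[1,1] = -10 < 0, so H is negative definite.
Therefore the origin is a local maximum.

local maximum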